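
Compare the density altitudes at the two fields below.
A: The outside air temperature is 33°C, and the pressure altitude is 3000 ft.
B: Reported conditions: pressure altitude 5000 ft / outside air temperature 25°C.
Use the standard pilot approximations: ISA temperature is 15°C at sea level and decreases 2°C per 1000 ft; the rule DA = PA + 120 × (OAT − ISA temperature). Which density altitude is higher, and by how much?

B by 1520 ft

A: ISA temp = 9°C, deviation +24°C, DA = 3000 + 120 × 24 = 5880 ft.
B: ISA temp = 5°C, deviation +20°C, DA = 5000 + 120 × 20 = 7400 ft.
B is higher by 7400 − 5880 = 1520 ft.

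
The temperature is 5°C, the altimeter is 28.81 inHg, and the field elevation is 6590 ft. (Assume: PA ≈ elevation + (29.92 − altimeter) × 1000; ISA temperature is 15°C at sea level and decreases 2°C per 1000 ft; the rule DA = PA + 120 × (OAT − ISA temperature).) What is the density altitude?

8348 ft

Pressure altitude = 6590 + (29.92 − 28.81) × 1000 = 6590 + (+1110) = 7700 ft.
ISA temperature at 7700 ft = 15 − 2 × (7700/1000) = -0.4°C.
ISA deviation = 5 − (-0.4) = +5.4°C.
Density altitude = 7700 + 120 × (5.4) = 8348 ft.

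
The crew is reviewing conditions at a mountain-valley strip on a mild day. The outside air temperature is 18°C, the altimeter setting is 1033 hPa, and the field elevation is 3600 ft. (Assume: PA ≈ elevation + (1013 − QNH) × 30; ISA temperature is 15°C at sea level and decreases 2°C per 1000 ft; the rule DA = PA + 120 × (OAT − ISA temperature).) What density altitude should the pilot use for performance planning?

4080 ft

Pressure altitude = 3600 + (1013 − 1033) × 30 = 3600 + (-600) = 3000 ft.
ISA temperature at 3000 ft = 15 − 2 × (3000/1000) = 9°C.
ISA deviation = 18 − 9 = +9°C.
Density altitude = 3000 + 120 × (9) = 4080 ft.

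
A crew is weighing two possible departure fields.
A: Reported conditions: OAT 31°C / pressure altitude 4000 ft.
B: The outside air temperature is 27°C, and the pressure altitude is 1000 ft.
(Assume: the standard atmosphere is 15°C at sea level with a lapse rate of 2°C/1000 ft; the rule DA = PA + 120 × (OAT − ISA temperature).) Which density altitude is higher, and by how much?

A by 4200 ft

A: ISA temp = 7°C, deviation +24°C, DA = 4000 + 120 × 24 = 6880 ft.
B: ISA temp = 13°C, deviation +14°C, DA = 1000 + 120 × 14 = 2680 ft.
A is higher by 6880 − 2680 = 4200 ft.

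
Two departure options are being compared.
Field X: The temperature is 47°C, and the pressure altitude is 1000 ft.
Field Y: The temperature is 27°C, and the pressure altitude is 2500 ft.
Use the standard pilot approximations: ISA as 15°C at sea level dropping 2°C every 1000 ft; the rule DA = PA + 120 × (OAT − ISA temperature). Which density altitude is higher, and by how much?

Field X: ISA temp = 13°C, deviation +34°C, DA = 1000 + 120 × 34 = 5080 ft.
Field Y: ISA temp = 10°C, deviation +17°C, DA = 2500 + 120 × 17 = 4540 ft.
Field X is higher by 5080 − 4540 = 540 ft.

Field X by 540 ft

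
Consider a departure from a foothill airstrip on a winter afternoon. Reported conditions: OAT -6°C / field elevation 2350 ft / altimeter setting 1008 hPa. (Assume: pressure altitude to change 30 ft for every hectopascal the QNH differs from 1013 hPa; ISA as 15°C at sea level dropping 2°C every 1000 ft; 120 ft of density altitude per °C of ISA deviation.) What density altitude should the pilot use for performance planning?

Pressure altitude = 2350 + (1013 − 1008) × 30 = 2350 + (+150) = 2500 ft.
ISA temperature at 2500 ft = 15 − 2 × (2500/1000) = 10°C.
ISA deviation = -6 − 10 = -16°C.
Density altitude = 2500 + 120 × (-16) = 580 ft.

580 ft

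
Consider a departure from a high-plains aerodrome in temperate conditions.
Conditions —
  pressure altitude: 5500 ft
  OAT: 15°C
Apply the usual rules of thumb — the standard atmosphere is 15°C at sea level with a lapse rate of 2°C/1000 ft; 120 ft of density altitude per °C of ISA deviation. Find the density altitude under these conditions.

ISA temperature at 5500 ft = 15 − 2 × (5500/1000) = 4°C.
ISA deviation = 15 − 4 = +11°C.
Density altitude = 5500 + 120 × (11) = 5500 + (+1320) = 6820 ft.

6820 ft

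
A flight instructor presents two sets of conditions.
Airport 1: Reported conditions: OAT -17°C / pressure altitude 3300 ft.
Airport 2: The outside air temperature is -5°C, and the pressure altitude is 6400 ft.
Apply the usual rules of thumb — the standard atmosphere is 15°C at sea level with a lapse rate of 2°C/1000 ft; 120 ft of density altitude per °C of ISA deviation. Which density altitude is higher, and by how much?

Airport 1: ISA temp = 8.4°C, deviation -25.4°C, DA = 3300 + 120 × (-25.4) = 252 ft.
Airport 2: ISA temp = 2.2°C, deviation -7.2°C, DA = 6400 + 120 × (-7.2) = 5536 ft.
Airport 2 is higher by 5536 − 252 = 5284 ft.

Airport 2 by 5284 ft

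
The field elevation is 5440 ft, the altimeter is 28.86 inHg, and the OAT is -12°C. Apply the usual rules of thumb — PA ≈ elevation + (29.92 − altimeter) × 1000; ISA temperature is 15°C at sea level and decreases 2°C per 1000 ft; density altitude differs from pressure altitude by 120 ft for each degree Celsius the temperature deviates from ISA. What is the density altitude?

4820 ft

Pressure altitude = 5440 + (29.92 − 28.86) × 1000 = 5440 + (+1060) = 6500 ft.
ISA temperature at 6500 ft = 15 − 2 × (6500/1000) = 2°C.
ISA deviation = -12 − 2 = -14°C.
Density altitude = 6500 + 120 × (-14) = 4820 ft.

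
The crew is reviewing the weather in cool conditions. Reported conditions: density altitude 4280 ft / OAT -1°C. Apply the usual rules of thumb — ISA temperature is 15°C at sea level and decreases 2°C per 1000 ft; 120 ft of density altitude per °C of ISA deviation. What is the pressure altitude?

5000 ft

DA = PA + 120 × (OAT − (15 − 2·PA/1000)) = PA + 120·OAT − 1800 + 0.24·PA = 1.24·PA + 120·OAT − 1800.
So 1.24·PA = 4280 − 120 × (-1) + 1800 = 6200.
PA = 6200 / 1.24 = 5000 ft.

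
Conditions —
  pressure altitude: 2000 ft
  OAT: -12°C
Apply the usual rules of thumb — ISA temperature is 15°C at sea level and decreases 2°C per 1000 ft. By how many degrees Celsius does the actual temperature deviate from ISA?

ISA-23°C

ISA temperature at 2000 ft = 15 − 2 × (2000/1000) = 11°C.
Deviation = OAT − ISA = -12 − 11 = -23°C.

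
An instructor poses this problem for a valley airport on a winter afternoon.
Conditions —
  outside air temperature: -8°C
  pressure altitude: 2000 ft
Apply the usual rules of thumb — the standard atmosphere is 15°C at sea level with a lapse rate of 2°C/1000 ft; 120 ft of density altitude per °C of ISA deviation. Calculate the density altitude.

-280 ft

ISA temperature at 2000 ft = 15 − 2 × (2000/1000) = 11°C.
ISA deviation = -8 − 11 = -19°C.
Density altitude = 2000 + 120 × (-19) = 2000 + (-2280) = -280 ft.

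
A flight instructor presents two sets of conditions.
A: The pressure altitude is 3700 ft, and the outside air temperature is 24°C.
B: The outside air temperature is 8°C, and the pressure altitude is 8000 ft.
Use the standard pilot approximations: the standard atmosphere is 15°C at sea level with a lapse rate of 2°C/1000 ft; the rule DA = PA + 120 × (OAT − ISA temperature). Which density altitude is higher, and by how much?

B by 3412 ft

A: ISA temp = 7.6°C, deviation +16.4°C, DA = 3700 + 120 × 16.4 = 5668 ft.
B: ISA temp = -1°C, deviation +9°C, DA = 8000 + 120 × 9 = 9080 ft.
B is higher by 9080 − 5668 = 3412 ft.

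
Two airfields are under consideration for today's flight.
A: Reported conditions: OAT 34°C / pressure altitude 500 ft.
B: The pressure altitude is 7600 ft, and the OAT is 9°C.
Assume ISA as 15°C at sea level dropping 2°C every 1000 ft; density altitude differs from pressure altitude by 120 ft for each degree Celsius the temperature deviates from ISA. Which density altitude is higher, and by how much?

A: ISA temp = 14°C, deviation +20°C, DA = 500 + 120 × 20 = 2900 ft.
B: ISA temp = -0.2°C, deviation +9.2°C, DA = 7600 + 120 × 9.2 = 8704 ft.
B is higher by 8704 − 2900 = 5804 ft.

B by 5804 ft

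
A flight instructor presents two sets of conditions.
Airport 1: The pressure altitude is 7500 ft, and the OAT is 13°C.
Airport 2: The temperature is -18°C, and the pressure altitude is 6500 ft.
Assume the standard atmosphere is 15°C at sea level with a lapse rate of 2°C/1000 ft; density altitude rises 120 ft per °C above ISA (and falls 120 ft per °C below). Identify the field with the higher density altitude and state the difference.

Airport 1 by 4960 ft

Airport 1: ISA temp = 0°C, deviation +13°C, DA = 7500 + 120 × 13 = 9060 ft.
Airport 2: ISA temp = 2°C, deviation -20°C, DA = 6500 + 120 × (-20) = 4100 ft.
Airport 1 is higher by 9060 − 4100 = 4960 ft.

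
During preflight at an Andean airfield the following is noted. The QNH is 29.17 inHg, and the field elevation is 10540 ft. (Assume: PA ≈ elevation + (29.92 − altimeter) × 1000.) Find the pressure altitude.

Pressure correction = (29.92 − 29.17) × 1000 = +750 ft.
Pressure altitude = 10540 + (+750) = 11290 ft.

11290 ft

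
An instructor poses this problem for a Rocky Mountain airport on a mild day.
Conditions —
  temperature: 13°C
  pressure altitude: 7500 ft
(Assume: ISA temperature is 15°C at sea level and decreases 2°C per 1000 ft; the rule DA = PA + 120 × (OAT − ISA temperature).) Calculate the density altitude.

9060 ft

ISA temperature at 7500 ft = 15 − 2 × (7500/1000) = 0°C.
ISA deviation = 13 − 0 = +13°C.
Density altitude = 7500 + 120 × (13) = 7500 + (+1560) = 9060 ft.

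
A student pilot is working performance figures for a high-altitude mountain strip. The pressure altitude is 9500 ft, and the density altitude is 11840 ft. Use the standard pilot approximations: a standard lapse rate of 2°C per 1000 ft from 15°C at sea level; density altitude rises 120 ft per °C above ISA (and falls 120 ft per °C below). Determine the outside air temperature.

15.5°C

Density altitude − pressure altitude = 11840 − 9500 = +2340 ft.
At 120 ft/°C that is an ISA deviation of 2340/120 = +19.5°C.
ISA temperature at 9500 ft = 15 − 2 × (9500/1000) = -4°C.
OAT = ISA + deviation = -4 + (+19.5) = 15.5°C.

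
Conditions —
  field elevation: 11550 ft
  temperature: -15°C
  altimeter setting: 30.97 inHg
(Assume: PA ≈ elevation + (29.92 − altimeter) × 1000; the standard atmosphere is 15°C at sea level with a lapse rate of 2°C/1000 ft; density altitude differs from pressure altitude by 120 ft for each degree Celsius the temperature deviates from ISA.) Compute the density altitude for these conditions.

Pressure altitude = 11550 + (29.92 − 30.97) × 1000 = 11550 + (-1050) = 10500 ft.
ISA temperature at 10500 ft = 15 − 2 × (10500/1000) = -6°C.
ISA deviation = -15 − (-6) = -9°C.
Density altitude = 10500 + 120 × (-9) = 9420 ft.

9420 ft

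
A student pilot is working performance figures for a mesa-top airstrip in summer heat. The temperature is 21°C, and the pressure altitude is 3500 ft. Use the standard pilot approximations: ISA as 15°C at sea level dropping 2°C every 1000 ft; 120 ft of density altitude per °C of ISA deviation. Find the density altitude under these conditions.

5060 ft

ISA temperature at 3500 ft = 15 − 2 × (3500/1000) = 8°C.
ISA deviation = 21 − 8 = +13°C.
Density altitude = 3500 + 120 × (13) = 3500 + (+1560) = 5060 ft.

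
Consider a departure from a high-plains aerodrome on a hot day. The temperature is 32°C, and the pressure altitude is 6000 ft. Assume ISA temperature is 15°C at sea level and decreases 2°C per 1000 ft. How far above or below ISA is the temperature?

ISA+29°C

ISA temperature at 6000 ft = 15 − 2 × (6000/1000) = 3°C.
Deviation = OAT − ISA = 32 − 3 = +29°C.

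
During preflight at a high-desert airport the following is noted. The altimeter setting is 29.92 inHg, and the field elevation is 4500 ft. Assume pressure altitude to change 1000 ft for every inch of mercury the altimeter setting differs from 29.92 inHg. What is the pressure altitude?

4500 ft

Pressure correction = (29.92 − 29.92) × 1000 = 0 ft.
Pressure altitude = 4500 + (0) = 4500 ft.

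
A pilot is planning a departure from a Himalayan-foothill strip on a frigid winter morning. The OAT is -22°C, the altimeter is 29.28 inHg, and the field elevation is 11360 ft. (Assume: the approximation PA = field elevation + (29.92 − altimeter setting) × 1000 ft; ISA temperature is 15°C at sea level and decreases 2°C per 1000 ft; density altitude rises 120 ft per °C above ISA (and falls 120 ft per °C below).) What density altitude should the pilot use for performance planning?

10440 ft

Pressure altitude = 11360 + (29.92 − 29.28) × 1000 = 11360 + (+640) = 12000 ft.
ISA temperature at 12000 ft = 15 − 2 × (12000/1000) = -9°C.
ISA deviation = -22 − (-9) = -13°C.
Density altitude = 12000 + 120 × (-13) = 10440 ft.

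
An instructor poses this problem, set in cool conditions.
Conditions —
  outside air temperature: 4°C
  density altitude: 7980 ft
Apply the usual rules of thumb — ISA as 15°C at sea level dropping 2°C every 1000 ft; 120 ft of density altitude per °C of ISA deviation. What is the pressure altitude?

7500 ft

DA = PA + 120 × (OAT − (15 − 2·PA/1000)) = PA + 120·OAT − 1800 + 0.24·PA = 1.24·PA + 120·OAT − 1800.
So 1.24·PA = 7980 − 120 × 4 + 1800 = 9300.
PA = 9300 / 1.24 = 7500 ft.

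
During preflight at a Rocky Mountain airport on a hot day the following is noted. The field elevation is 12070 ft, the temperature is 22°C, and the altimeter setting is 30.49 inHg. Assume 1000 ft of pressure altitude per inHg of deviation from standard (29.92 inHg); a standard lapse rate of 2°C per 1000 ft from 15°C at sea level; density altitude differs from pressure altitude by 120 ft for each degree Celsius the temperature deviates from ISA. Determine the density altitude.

Pressure altitude = 12070 + (29.92 − 30.49) × 1000 = 12070 + (-570) = 11500 ft.
ISA temperature at 11500 ft = 15 − 2 × (11500/1000) = -8°C.
ISA deviation = 22 − (-8) = +30°C.
Density altitude = 11500 + 120 × (30) = 15100 ft.

15100 ft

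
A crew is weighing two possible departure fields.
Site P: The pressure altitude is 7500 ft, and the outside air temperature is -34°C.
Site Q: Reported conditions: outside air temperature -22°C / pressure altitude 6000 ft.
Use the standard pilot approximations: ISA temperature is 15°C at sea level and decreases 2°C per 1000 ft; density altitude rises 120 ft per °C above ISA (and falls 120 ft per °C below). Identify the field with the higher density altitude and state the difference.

Site P by 420 ft

Site P: ISA temp = 0°C, deviation -34°C, DA = 7500 + 120 × (-34) = 3420 ft.
Site Q: ISA temp = 3°C, deviation -25°C, DA = 6000 + 120 × (-25) = 3000 ft.
Site P is higher by 3420 − 3000 = 420 ft.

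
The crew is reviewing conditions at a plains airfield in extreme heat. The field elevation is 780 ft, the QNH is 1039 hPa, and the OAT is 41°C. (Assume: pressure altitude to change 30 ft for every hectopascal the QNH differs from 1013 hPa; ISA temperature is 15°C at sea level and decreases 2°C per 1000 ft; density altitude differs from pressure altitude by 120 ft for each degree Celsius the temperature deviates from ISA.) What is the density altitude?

3120 ft

Pressure altitude = 780 + (1013 − 1039) × 30 = 780 + (-780) = 0 ft.
ISA temperature at 0 ft = 15 − 2 × (0/1000) = 15°C.
ISA deviation = 41 − 15 = +26°C.
Density altitude = 0 + 120 × (26) = 3120 ft.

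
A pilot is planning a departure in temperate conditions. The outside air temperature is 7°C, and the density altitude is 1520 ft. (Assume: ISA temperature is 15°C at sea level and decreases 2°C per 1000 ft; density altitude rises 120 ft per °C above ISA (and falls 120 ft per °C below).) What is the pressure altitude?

DA = PA + 120 × (OAT − (15 − 2·PA/1000)) = PA + 120·OAT − 1800 + 0.24·PA = 1.24·PA + 120·OAT − 1800.
So 1.24·PA = 1520 − 120 × 7 + 1800 = 2480.
PA = 2480 / 1.24 = 2000 ft.

2000 ft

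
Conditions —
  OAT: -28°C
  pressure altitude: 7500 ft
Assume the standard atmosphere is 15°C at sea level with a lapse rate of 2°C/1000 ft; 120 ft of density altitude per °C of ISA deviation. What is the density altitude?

4140 ft

ISA temperature at 7500 ft = 15 − 2 × (7500/1000) = 0°C.
ISA deviation = -28 − 0 = -28°C.
Density altitude = 7500 + 120 × (-28) = 7500 + (-3360) = 4140 ft.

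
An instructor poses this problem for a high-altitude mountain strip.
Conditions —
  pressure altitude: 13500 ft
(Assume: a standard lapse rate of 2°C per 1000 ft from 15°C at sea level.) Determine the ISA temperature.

ISA temperature = 15 − 2 × (13500/1000) = 15 − 27 = -12°C.

-12°C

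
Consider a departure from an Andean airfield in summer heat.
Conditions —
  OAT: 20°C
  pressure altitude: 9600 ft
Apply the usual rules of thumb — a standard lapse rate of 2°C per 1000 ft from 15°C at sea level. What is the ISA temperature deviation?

ISA temperature at 9600 ft = 15 − 2 × (9600/1000) = -4.2°C.
Deviation = OAT − ISA = 20 − (-4.2) = +24.2°C.

ISA+24.2°C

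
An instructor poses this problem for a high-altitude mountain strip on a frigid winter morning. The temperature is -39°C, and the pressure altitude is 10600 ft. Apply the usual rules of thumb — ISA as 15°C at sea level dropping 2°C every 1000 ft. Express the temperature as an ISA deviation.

ISA temperature at 10600 ft = 15 − 2 × (10600/1000) = -6.2°C.
Deviation = OAT − ISA = -39 − (-6.2) = -32.8°C.

ISA-32.8°C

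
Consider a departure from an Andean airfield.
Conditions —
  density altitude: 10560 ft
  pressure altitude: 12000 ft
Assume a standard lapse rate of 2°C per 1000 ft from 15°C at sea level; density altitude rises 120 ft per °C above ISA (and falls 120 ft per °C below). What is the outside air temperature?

-21°C

Density altitude − pressure altitude = 10560 − 12000 = -1440 ft.
At 120 ft/°C that is an ISA deviation of -1440/120 = -12°C.
ISA temperature at 12000 ft = 15 − 2 × (12000/1000) = -9°C.
OAT = ISA + deviation = -9 + (-12) = -21°C.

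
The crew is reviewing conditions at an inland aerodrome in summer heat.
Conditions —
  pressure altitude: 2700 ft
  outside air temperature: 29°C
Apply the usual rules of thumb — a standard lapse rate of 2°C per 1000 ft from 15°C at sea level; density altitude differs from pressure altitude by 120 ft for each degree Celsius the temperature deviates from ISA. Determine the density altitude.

ISA temperature at 2700 ft = 15 − 2 × (2700/1000) = 9.6°C.
ISA deviation = 29 − 9.6 = +19.4°C.
Density altitude = 2700 + 120 × (19.4) = 2700 + (+2328) = 5028 ft.

5028 ft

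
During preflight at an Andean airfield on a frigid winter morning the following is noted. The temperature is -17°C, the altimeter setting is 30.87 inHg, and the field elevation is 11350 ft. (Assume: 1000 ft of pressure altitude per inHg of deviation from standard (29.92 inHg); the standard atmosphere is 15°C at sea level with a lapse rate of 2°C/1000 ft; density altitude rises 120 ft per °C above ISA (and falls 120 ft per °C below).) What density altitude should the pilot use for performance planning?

Pressure altitude = 11350 + (29.92 − 30.87) × 1000 = 11350 + (-950) = 10400 ft.
ISA temperature at 10400 ft = 15 − 2 × (10400/1000) = -5.8°C.
ISA deviation = -17 − (-5.8) = -11.2°C.
Density altitude = 10400 + 120 × (-11.2) = 9056 ft.

9056 ft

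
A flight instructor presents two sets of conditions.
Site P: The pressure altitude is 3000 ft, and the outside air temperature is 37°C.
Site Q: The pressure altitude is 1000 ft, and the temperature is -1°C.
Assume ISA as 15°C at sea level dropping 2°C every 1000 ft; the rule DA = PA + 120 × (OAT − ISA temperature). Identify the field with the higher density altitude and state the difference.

Site P: ISA temp = 9°C, deviation +28°C, DA = 3000 + 120 × 28 = 6360 ft.
Site Q: ISA temp = 13°C, deviation -14°C, DA = 1000 + 120 × (-14) = -680 ft.
Site P is higher by 6360 − (-680) = 7040 ft.

Site P by 7040 ft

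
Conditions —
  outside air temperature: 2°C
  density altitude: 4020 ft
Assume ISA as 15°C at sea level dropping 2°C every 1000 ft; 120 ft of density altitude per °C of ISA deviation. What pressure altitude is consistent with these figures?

DA = PA + 120 × (OAT − (15 − 2·PA/1000)) = PA + 120·OAT − 1800 + 0.24·PA = 1.24·PA + 120·OAT − 1800.
So 1.24·PA = 4020 − 120 × 2 + 1800 = 5580.
PA = 5580 / 1.24 = 4500 ft.

4500 ft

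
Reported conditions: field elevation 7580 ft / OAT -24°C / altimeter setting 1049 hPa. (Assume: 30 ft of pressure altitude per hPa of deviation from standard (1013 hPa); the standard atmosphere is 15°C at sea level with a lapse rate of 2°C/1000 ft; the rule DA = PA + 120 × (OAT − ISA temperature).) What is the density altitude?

3380 ft

Pressure altitude = 7580 + (1013 − 1049) × 30 = 7580 + (-1080) = 6500 ft.
ISA temperature at 6500 ft = 15 − 2 × (6500/1000) = 2°C.
ISA deviation = -24 − 2 = -26°C.
Density altitude = 6500 + 120 × (-26) = 3380 ft.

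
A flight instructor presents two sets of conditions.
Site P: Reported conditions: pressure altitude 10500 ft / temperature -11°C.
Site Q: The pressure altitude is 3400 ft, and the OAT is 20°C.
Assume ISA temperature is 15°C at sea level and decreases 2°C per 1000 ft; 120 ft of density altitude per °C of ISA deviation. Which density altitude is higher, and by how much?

Site P by 5084 ft

Site P: ISA temp = -6°C, deviation -5°C, DA = 10500 + 120 × (-5) = 9900 ft.
Site Q: ISA temp = 8.2°C, deviation +11.8°C, DA = 3400 + 120 × 11.8 = 4816 ft.
Site P is higher by 9900 − 4816 = 5084 ft.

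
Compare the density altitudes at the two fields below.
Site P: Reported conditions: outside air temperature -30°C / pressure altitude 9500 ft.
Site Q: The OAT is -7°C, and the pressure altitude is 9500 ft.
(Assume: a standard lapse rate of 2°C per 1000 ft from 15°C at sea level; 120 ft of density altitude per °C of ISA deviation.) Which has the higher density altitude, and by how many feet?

Site P: ISA temp = -4°C, deviation -26°C, DA = 9500 + 120 × (-26) = 6380 ft.
Site Q: ISA temp = -4°C, deviation -3°C, DA = 9500 + 120 × (-3) = 9140 ft.
Site Q is higher by 9140 − 6380 = 2760 ft.

Site Q by 2760 ft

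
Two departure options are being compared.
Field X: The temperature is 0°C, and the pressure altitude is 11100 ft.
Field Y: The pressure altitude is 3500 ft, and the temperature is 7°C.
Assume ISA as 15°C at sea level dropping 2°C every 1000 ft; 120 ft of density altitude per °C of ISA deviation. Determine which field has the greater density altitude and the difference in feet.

Field X: ISA temp = -7.2°C, deviation +7.2°C, DA = 11100 + 120 × 7.2 = 11964 ft.
Field Y: ISA temp = 8°C, deviation -1°C, DA = 3500 + 120 × (-1) = 3380 ft.
Field X is higher by 11964 − 3380 = 8584 ft.

Field X by 8584 ft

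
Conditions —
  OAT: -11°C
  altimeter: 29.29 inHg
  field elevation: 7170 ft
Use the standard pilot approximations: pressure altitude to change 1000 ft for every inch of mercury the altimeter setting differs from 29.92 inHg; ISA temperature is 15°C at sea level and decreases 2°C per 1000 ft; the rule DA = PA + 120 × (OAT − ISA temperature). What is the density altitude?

6552 ft

Pressure altitude = 7170 + (29.92 − 29.29) × 1000 = 7170 + (+630) = 7800 ft.
ISA temperature at 7800 ft = 15 − 2 × (7800/1000) = -0.6°C.
ISA deviation = -11 − (-0.6) = -10.4°C.
Density altitude = 7800 + 120 × (-10.4) = 6552 ft.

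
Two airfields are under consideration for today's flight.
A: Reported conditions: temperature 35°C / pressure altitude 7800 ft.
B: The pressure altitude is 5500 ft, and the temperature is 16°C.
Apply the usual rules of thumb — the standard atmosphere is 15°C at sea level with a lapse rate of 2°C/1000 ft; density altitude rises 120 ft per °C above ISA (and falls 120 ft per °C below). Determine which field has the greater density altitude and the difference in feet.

A by 5132 ft

A: ISA temp = -0.6°C, deviation +35.6°C, DA = 7800 + 120 × 35.6 = 12072 ft.
B: ISA temp = 4°C, deviation +12°C, DA = 5500 + 120 × 12 = 6940 ft.
A is higher by 12072 − 6940 = 5132 ft.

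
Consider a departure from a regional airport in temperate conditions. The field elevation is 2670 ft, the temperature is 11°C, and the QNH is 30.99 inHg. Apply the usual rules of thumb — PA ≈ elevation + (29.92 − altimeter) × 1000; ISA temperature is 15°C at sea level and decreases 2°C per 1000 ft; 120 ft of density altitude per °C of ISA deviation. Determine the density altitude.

Pressure altitude = 2670 + (29.92 − 30.99) × 1000 = 2670 + (-1070) = 1600 ft.
ISA temperature at 1600 ft = 15 − 2 × (1600/1000) = 11.8°C.
ISA deviation = 11 − 11.8 = -0.8°C.
Density altitude = 1600 + 120 × (-0.8) = 1504 ft.

1504 ft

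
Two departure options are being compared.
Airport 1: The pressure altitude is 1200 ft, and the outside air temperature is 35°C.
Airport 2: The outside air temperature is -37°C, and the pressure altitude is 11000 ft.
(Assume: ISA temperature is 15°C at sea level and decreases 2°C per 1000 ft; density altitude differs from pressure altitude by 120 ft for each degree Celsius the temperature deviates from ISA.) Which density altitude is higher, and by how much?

Airport 2 by 3512 ft

Airport 1: ISA temp = 12.6°C, deviation +22.4°C, DA = 1200 + 120 × 22.4 = 3888 ft.
Airport 2: ISA temp = -7°C, deviation -30°C, DA = 11000 + 120 × (-30) = 7400 ft.
Airport 2 is higher by 7400 − 3888 = 3512 ft.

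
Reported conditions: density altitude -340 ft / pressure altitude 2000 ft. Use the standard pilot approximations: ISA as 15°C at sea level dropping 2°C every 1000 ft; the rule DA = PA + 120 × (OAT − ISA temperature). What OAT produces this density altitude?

-8.5°C

Density altitude − pressure altitude = -340 − 2000 = -2340 ft.
At 120 ft/°C that is an ISA deviation of -2340/120 = -19.5°C.
ISA temperature at 2000 ft = 15 − 2 × (2000/1000) = 11°C.
OAT = ISA + deviation = 11 + (-19.5) = -8.5°C.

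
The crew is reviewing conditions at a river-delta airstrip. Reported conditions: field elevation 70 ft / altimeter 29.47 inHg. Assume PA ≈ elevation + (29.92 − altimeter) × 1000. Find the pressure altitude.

Pressure correction = (29.92 − 29.47) × 1000 = +450 ft.
Pressure altitude = 70 + (+450) = 520 ft.

520 ft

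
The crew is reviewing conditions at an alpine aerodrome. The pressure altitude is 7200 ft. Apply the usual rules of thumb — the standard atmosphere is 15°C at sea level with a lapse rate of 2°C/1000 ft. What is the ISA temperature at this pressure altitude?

ISA temperature = 15 − 2 × (7200/1000) = 15 − 14.4 = 0.6°C.

0.6°C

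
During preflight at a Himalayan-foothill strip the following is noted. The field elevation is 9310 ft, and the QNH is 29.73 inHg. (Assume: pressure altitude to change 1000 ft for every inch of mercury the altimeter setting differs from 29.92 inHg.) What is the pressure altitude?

9500 ft

Pressure correction = (29.92 − 29.73) × 1000 = +190 ft.
Pressure altitude = 9310 + (+190) = 9500 ft.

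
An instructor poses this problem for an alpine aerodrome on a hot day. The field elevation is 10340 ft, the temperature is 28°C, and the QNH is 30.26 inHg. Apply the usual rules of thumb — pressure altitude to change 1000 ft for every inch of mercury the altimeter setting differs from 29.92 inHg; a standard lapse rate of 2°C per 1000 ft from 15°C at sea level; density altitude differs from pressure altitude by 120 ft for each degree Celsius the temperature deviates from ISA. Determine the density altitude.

Pressure altitude = 10340 + (29.92 − 30.26) × 1000 = 10340 + (-340) = 10000 ft.
ISA temperature at 10000 ft = 15 − 2 × (10000/1000) = -5°C.
ISA deviation = 28 − (-5) = +33°C.
Density altitude = 10000 + 120 × (33) = 13960 ft.

13960 ft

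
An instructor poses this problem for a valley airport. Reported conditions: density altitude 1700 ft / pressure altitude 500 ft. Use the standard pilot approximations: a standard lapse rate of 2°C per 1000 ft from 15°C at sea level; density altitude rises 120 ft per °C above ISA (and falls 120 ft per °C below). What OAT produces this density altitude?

Density altitude − pressure altitude = 1700 − 500 = +1200 ft.
At 120 ft/°C that is an ISA deviation of 1200/120 = +10°C.
ISA temperature at 500 ft = 15 − 2 × (500/1000) = 14°C.
OAT = ISA + deviation = 14 + (+10) = 24°C.

24°C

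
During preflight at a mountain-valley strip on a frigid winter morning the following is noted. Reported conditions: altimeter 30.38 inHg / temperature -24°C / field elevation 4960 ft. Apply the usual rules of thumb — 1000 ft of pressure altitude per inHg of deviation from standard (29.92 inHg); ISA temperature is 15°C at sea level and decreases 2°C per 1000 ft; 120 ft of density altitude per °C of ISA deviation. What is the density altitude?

900 ft

Pressure altitude = 4960 + (29.92 − 30.38) × 1000 = 4960 + (-460) = 4500 ft.
ISA temperature at 4500 ft = 15 − 2 × (4500/1000) = 6°C.
ISA deviation = -24 − 6 = -30°C.
Density altitude = 4500 + 120 × (-30) = 900 ft.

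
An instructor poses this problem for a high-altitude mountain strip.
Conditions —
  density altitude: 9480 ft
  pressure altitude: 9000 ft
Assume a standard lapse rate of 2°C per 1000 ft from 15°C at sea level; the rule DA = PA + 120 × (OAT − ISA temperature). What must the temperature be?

1°C

Density altitude − pressure altitude = 9480 − 9000 = +480 ft.
At 120 ft/°C that is an ISA deviation of 480/120 = +4°C.
ISA temperature at 9000 ft = 15 − 2 × (9000/1000) = -3°C.
OAT = ISA + deviation = -3 + (+4) = 1°C.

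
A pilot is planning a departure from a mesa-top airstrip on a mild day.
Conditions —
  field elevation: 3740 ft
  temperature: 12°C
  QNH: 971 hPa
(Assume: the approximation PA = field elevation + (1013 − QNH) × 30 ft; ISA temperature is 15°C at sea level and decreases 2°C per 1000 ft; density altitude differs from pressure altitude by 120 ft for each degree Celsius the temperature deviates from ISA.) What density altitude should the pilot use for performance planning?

5840 ft

Pressure altitude = 3740 + (1013 − 971) × 30 = 3740 + (+1260) = 5000 ft.
ISA temperature at 5000 ft = 15 − 2 × (5000/1000) = 5°C.
ISA deviation = 12 − 5 = +7°C.
Density altitude = 5000 + 120 × (7) = 5840 ft.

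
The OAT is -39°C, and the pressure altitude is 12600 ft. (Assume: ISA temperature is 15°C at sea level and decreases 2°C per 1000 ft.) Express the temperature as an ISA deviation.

ISA temperature at 12600 ft = 15 − 2 × (12600/1000) = -10.2°C.
Deviation = OAT − ISA = -39 − (-10.2) = -28.8°C.

ISA-28.8°C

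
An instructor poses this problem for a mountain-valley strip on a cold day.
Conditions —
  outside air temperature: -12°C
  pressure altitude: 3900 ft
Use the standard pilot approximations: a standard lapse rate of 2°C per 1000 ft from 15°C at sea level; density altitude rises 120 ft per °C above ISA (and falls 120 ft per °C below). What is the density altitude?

1596 ft

ISA temperature at 3900 ft = 15 − 2 × (3900/1000) = 7.2°C.
ISA deviation = -12 − 7.2 = -19.2°C.
Density altitude = 3900 + 120 × (-19.2) = 3900 + (-2304) = 1596 ft.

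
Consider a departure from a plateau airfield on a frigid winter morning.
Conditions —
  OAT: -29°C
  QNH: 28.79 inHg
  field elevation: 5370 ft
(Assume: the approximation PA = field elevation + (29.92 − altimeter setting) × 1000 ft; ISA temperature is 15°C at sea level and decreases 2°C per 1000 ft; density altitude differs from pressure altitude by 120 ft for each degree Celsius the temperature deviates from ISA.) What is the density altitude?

Pressure altitude = 5370 + (29.92 − 28.79) × 1000 = 5370 + (+1130) = 6500 ft.
ISA temperature at 6500 ft = 15 − 2 × (6500/1000) = 2°C.
ISA deviation = -29 − 2 = -31°C.
Density altitude = 6500 + 120 × (-31) = 2780 ft.

2780 ft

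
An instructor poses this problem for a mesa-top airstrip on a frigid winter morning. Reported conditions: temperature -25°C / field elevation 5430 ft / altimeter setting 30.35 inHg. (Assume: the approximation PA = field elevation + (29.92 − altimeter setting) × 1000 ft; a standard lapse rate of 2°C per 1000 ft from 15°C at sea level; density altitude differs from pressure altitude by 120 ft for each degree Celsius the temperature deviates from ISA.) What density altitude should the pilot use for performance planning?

1400 ft

Pressure altitude = 5430 + (29.92 − 30.35) × 1000 = 5430 + (-430) = 5000 ft.
ISA temperature at 5000 ft = 15 − 2 × (5000/1000) = 5°C.
ISA deviation = -25 − 5 = -30°C.
Density altitude = 5000 + 120 × (-30) = 1400 ft.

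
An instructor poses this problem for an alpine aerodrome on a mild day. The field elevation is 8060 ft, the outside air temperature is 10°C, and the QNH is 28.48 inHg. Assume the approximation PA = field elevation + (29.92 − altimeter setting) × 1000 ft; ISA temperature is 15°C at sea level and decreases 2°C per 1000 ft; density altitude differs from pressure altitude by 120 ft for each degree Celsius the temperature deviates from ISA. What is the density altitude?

11180 ft

Pressure altitude = 8060 + (29.92 − 28.48) × 1000 = 8060 + (+1440) = 9500 ft.
ISA temperature at 9500 ft = 15 − 2 × (9500/1000) = -4°C.
ISA deviation = 10 − (-4) = +14°C.
Density altitude = 9500 + 120 × (14) = 11180 ft.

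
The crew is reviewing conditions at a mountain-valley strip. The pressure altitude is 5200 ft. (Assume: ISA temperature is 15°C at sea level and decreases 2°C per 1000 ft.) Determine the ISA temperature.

4.6°C

ISA temperature = 15 − 2 × (5200/1000) = 15 − 10.4 = 4.6°C.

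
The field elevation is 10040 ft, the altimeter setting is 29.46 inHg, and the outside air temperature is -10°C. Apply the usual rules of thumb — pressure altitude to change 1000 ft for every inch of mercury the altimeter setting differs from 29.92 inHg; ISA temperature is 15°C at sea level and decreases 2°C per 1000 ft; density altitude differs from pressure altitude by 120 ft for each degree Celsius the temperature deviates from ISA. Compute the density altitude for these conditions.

10020 ft

Pressure altitude = 10040 + (29.92 − 29.46) × 1000 = 10040 + (+460) = 10500 ft.
ISA temperature at 10500 ft = 15 − 2 × (10500/1000) = -6°C.
ISA deviation = -10 − (-6) = -4°C.
Density altitude = 10500 + 120 × (-4) = 10020 ft.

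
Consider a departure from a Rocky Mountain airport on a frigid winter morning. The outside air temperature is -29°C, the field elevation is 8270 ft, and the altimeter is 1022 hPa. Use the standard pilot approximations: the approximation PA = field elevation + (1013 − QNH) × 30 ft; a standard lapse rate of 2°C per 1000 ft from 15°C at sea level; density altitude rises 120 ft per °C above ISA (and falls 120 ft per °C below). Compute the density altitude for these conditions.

4640 ft

Pressure altitude = 8270 + (1013 − 1022) × 30 = 8270 + (-270) = 8000 ft.
ISA temperature at 8000 ft = 15 − 2 × (8000/1000) = -1°C.
ISA deviation = -29 − (-1) = -28°C.
Density altitude = 8000 + 120 × (-28) = 4640 ft.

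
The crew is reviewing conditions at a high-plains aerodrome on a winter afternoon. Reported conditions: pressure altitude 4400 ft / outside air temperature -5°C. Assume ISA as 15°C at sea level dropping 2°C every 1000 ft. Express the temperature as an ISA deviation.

ISA-11.2°C

ISA temperature at 4400 ft = 15 − 2 × (4400/1000) = 6.2°C.
Deviation = OAT − ISA = -5 − 6.2 = -11.2°C.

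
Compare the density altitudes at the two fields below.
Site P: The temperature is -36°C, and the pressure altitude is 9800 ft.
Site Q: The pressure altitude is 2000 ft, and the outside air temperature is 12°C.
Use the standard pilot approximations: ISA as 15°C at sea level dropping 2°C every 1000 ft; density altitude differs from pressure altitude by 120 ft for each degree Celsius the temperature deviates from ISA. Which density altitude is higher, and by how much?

Site P: ISA temp = -4.6°C, deviation -31.4°C, DA = 9800 + 120 × (-31.4) = 6032 ft.
Site Q: ISA temp = 11°C, deviation +1°C, DA = 2000 + 120 × 1 = 2120 ft.
Site P is higher by 6032 − 2120 = 3912 ft.

Site P by 3912 ft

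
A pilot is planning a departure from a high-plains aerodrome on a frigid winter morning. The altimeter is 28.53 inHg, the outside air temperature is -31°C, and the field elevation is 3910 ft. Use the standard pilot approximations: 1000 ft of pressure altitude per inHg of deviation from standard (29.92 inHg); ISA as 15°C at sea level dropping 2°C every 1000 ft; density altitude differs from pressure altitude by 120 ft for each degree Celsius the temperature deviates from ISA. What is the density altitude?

1052 ft

Pressure altitude = 3910 + (29.92 − 28.53) × 1000 = 3910 + (+1390) = 5300 ft.
ISA temperature at 5300 ft = 15 − 2 × (5300/1000) = 4.4°C.
ISA deviation = -31 − 4.4 = -35.4°C.
Density altitude = 5300 + 120 × (-35.4) = 1052 ft.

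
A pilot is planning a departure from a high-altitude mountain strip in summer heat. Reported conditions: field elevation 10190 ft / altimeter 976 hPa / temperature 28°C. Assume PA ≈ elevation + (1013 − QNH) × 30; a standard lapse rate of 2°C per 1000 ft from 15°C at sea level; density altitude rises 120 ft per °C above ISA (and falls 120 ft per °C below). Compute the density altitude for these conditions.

15572 ft

Pressure altitude = 10190 + (1013 − 976) × 30 = 10190 + (+1110) = 11300 ft.
ISA temperature at 11300 ft = 15 − 2 × (11300/1000) = -7.6°C.
ISA deviation = 28 − (-7.6) = +35.6°C.
Density altitude = 11300 + 120 × (35.6) = 15572 ft.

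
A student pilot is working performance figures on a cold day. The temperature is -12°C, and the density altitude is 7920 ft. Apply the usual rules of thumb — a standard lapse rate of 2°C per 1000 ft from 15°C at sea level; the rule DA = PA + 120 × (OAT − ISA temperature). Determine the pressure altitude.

DA = PA + 120 × (OAT − (15 − 2·PA/1000)) = PA + 120·OAT − 1800 + 0.24·PA = 1.24·PA + 120·OAT − 1800.
So 1.24·PA = 7920 − 120 × (-12) + 1800 = 11160.
PA = 11160 / 1.24 = 9000 ft.

9000 ft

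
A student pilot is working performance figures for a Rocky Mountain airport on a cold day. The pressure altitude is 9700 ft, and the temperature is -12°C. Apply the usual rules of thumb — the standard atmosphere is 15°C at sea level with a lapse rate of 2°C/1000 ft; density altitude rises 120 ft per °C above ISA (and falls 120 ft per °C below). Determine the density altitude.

8788 ft

ISA temperature at 9700 ft = 15 − 2 × (9700/1000) = -4.4°C.
ISA deviation = -12 − (-4.4) = -7.6°C.
Density altitude = 9700 + 120 × (-7.6) = 9700 + (-912) = 8788 ft.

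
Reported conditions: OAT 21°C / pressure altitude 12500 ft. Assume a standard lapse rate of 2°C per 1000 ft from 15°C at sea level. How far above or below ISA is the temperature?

ISA+31°C

ISA temperature at 12500 ft = 15 − 2 × (12500/1000) = -10°C.
Deviation = OAT − ISA = 21 − (-10) = +31°C.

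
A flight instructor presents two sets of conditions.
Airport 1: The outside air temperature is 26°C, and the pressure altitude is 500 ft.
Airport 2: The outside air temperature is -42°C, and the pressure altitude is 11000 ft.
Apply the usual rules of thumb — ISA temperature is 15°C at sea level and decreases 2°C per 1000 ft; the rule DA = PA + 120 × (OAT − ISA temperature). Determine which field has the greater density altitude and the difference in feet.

Airport 2 by 4860 ft

Airport 1: ISA temp = 14°C, deviation +12°C, DA = 500 + 120 × 12 = 1940 ft.
Airport 2: ISA temp = -7°C, deviation -35°C, DA = 11000 + 120 × (-35) = 6800 ft.
Airport 2 is higher by 6800 − 1940 = 4860 ft.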